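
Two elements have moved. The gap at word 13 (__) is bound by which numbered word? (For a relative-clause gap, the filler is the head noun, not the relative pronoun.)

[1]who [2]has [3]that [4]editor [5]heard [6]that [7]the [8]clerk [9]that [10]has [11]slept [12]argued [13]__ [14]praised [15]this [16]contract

The marked gap is the subject of "praised".
Its filler is the fronted wh-phrase "who", at word 1.
(The other dependency links word 8 to a gap after word 9.)

1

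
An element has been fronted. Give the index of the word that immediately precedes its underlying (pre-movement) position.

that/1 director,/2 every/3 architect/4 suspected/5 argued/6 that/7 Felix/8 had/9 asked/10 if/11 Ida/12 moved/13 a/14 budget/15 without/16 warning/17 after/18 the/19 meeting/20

The displaced element is "that director" (word 2).
It is linked across 1 clause boundary (Ø).
It functions as the subject of "argued", so the gap sits immediately after word 5 ("suspected").
Base order: Every architect suspected that that director argued that Felix had asked if Ida moved a budget without warning after the meeting.

5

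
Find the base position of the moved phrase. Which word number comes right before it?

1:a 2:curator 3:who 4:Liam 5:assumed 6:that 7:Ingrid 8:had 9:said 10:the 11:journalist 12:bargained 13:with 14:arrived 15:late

The displaced element is "a curator" (word 2).
It is linked across 2 clause boundaries (that → Ø).
It functions as the object of the preposition "with" of "bargained", so the gap sits immediately after word 13 ("with").
Base order: Liam assumed that Ingrid had said the journalist bargained with a curator.

13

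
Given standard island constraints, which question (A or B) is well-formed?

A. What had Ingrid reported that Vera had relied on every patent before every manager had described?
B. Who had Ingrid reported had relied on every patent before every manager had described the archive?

B

In A, the wh-phrase is extracted from inside an adjunct island (introduced by "before"), which blocks movement.
In B, the extraction path crosses only that-complement boundaries, which are transparent.
So B is grammatical.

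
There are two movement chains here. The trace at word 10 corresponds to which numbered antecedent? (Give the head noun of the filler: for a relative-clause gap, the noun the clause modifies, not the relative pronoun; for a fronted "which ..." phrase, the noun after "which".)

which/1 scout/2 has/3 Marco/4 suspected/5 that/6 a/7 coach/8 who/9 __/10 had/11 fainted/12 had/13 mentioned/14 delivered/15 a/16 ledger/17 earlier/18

The marked gap is inside the relative clause, the subject of "fainted".
Its filler is the head noun "coach" (via "who"), at word 8.
(The other dependency links word 2 to a gap after word 14.)

8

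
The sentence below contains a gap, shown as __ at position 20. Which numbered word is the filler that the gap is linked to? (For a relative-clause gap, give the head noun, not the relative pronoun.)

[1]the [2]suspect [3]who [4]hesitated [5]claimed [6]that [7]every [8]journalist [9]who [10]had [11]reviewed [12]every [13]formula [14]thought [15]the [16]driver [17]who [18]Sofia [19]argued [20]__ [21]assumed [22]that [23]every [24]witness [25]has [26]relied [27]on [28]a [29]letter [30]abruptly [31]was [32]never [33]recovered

16

The gap at 20 is the subject of "assumed", inside a relative clause.
The relative pronoun is "who" (word 17); it is bound by the head noun immediately before it.
Its filler is the head noun "driver", at word 16.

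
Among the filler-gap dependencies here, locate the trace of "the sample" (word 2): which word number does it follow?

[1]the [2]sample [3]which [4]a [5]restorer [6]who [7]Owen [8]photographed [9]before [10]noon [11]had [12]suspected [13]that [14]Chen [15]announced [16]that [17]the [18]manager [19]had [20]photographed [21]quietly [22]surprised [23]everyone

The displaced element is "the sample" (word 2).
It is linked across 2 clause boundaries (that → that).
It functions as the direct object of "photographed", so the gap sits immediately after word 20 ("photographed").
Base order: A restorer who Owen photographed before noon had suspected that Chen announced that the manager had photographed the sample quietly.

20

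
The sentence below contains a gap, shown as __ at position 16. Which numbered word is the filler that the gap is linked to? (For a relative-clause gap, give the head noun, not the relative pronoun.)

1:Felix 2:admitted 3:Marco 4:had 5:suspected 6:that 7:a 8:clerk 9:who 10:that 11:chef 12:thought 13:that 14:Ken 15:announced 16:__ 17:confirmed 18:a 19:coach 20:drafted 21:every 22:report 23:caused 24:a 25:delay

The gap at 16 is the subject of "confirmed", inside a relative clause.
The relative pronoun is "who" (word 9); it is bound by the head noun immediately before it.
Its filler is the head noun "clerk", at word 8.

8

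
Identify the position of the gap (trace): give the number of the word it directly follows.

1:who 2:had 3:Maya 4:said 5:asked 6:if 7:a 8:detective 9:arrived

4

The displaced element is "who" (word 1).
It is linked across 1 clause boundary (Ø).
It functions as the subject of "asked", so the gap sits immediately after word 4 ("said").
Base order: Maya had said that who asked if a detective arrived.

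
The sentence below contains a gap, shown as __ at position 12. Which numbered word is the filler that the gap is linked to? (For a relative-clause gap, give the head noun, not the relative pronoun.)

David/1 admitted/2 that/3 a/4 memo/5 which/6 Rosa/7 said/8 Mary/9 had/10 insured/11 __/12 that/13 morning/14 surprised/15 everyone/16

5

The gap at 12 is the object of "insured", inside a relative clause.
The relative pronoun is "which" (word 6); it is bound by the head noun immediately before it.
Its filler is the head noun "memo", at word 5.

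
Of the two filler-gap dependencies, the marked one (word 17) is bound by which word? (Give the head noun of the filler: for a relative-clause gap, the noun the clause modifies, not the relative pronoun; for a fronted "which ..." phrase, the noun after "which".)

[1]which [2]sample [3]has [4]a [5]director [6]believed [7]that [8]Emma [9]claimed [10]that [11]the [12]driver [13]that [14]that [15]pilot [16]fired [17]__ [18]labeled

The marked gap is inside the relative clause, the direct object of "fired".
Its filler is the head noun "driver" (via "that"), at word 12.
(The other dependency links word 2 to a gap after word 18.)

12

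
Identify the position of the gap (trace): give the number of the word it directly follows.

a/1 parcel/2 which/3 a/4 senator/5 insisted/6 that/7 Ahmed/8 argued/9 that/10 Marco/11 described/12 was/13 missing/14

The displaced element is "a parcel" (word 2).
It is linked across 2 clause boundaries (that → that).
It functions as the direct object of "described", so the gap sits immediately after word 12 ("described").
Base order: A senator insisted that Ahmed argued that Marco described a parcel.

12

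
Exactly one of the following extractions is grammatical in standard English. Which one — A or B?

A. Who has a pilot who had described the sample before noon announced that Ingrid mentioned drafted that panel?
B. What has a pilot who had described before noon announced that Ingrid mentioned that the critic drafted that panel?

In B, the wh-phrase is extracted from inside a complex-NP island (relative clause) (introduced by "who"), which blocks movement.
In A, the extraction path crosses only that-complement boundaries, which are transparent.
So A is grammatical.

A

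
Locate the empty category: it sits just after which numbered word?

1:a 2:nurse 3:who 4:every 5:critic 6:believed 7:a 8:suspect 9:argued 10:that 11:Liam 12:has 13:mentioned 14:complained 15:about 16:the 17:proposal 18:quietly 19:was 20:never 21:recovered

13

The displaced element is "a nurse" (word 2).
It is linked across 3 clause boundaries (Ø → that → Ø).
It functions as the subject of "complained", so the gap sits immediately after word 13 ("mentioned").
Base order: Every critic believed a suspect argued that Liam has mentioned a nurse complained about the proposal quietly.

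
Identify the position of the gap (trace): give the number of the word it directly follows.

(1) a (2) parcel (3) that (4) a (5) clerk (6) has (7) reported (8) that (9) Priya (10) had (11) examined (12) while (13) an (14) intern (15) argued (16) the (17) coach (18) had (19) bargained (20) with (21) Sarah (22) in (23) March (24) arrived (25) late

The displaced element is "a parcel" (word 2).
It is linked across 1 clause boundary (that).
It functions as the direct object of "examined", so the gap sits immediately after word 11 ("examined").
Base order: A clerk has reported that Priya had examined a parcel while an intern argued the coach had bargained with Sarah in March.

11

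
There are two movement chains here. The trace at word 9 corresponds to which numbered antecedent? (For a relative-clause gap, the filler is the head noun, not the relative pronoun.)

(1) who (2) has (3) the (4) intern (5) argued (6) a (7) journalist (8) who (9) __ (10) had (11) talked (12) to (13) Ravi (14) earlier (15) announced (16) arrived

The marked gap is inside the relative clause, the subject of "talked".
Its filler is the head noun "journalist" (via "who"), at word 7.
(The other dependency links word 1 to a gap after word 15.)

7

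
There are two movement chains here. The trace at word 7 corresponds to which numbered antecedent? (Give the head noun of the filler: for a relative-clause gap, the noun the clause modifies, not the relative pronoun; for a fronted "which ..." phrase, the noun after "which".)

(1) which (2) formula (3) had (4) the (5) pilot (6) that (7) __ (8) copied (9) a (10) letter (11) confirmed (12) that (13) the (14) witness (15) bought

5

The marked gap is inside the relative clause, the subject of "copied".
Its filler is the head noun "pilot" (via "that"), at word 5.
(The other dependency links word 2 to a gap after word 15.)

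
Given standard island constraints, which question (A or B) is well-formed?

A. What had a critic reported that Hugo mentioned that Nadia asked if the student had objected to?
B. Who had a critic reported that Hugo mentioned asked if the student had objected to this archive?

In A, the wh-phrase is extracted from inside a wh-island (introduced by "if"), which blocks movement.
In B, the extraction path crosses only that-complement boundaries, which are transparent.
So B is grammatical.

B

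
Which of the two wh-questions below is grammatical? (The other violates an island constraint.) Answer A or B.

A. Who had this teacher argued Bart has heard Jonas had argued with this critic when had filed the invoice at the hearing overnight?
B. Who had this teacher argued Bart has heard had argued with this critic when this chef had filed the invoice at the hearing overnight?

B

In A, the wh-phrase is extracted from inside an adjunct island (introduced by "when"), which blocks movement.
In B, the extraction path crosses only that-complement boundaries, which are transparent.
So B is grammatical.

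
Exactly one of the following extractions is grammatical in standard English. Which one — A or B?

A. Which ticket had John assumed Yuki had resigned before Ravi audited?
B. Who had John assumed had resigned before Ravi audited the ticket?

B

In A, the wh-phrase is extracted from inside an adjunct island (introduced by "before"), which blocks movement.
In B, the extraction path crosses only that-complement boundaries, which are transparent.
So B is grammatical.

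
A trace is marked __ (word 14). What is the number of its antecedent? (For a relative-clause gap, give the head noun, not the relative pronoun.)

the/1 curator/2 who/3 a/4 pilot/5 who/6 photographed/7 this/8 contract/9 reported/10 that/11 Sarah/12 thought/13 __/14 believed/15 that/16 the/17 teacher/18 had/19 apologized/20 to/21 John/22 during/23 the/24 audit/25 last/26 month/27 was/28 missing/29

2

The gap at 14 is the subject of "believed", inside a relative clause.
The relative pronoun is "who" (word 3); it is bound by the head noun immediately before it.
Its filler is the head noun "curator", at word 2.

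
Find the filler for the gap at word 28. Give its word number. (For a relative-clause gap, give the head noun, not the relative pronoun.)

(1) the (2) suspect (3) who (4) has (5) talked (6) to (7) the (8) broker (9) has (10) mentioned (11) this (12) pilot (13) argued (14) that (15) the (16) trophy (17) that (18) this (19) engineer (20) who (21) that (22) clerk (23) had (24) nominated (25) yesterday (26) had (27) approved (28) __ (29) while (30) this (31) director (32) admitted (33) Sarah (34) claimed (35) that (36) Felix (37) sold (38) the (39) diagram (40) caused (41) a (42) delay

16

The gap at 28 is the object of "approved", inside a relative clause.
The relative pronoun is "that" (word 17); it is bound by the head noun immediately before it.
Its filler is the head noun "trophy", at word 16.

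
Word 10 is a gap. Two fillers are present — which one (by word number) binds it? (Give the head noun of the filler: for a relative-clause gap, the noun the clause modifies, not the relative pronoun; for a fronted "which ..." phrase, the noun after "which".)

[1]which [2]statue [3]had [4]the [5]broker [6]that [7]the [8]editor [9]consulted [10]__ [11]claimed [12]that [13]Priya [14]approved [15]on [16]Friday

5

The marked gap is inside the relative clause, the direct object of "consulted".
Its filler is the head noun "broker" (via "that"), at word 5.
(The other dependency links word 2 to a gap after word 14.)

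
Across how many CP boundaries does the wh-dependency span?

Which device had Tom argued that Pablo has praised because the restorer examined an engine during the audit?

1

"which device" is extracted from the object of "praised".
Boundaries crossed, outermost first: [that] — 1 in total.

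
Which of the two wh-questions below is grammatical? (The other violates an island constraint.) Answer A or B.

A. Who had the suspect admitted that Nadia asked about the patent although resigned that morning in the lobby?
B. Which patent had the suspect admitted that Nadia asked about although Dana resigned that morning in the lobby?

B

In A, the wh-phrase is extracted from inside an adjunct island (introduced by "although"), which blocks movement.
In B, the extraction path crosses only that-complement boundaries, which are transparent.
So B is grammatical.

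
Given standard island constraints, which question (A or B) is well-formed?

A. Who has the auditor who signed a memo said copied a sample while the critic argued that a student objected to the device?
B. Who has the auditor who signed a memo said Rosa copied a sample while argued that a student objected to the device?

In B, the wh-phrase is extracted from inside an adjunct island (introduced by "while"), which blocks movement.
In A, the extraction path crosses only that-complement boundaries, which are transparent.
So A is grammatical.

A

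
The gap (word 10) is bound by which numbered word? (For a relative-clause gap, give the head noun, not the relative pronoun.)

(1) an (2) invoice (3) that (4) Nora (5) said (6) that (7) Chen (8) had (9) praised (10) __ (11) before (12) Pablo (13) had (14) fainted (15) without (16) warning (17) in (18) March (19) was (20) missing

2

The gap at 10 is the object of "praised", inside a relative clause.
The relative pronoun is "that" (word 3); it is bound by the head noun immediately before it.
Its filler is the head noun "invoice", at word 2.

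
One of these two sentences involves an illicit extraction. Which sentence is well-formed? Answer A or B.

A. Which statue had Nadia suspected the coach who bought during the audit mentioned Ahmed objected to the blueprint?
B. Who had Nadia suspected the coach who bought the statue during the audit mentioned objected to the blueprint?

B

In A, the wh-phrase is extracted from inside a complex-NP island (relative clause) (introduced by "who"), which blocks movement.
In B, the extraction path crosses only that-complement boundaries, which are transparent.
So B is grammatical.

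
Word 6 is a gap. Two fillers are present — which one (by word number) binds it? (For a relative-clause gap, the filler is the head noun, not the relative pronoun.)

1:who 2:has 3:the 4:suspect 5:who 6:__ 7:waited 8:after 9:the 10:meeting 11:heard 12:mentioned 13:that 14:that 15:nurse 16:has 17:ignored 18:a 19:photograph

The marked gap is inside the relative clause, the subject of "waited".
Its filler is the head noun "suspect" (via "who"), at word 4.
(The other dependency links word 1 to a gap after word 11.)

4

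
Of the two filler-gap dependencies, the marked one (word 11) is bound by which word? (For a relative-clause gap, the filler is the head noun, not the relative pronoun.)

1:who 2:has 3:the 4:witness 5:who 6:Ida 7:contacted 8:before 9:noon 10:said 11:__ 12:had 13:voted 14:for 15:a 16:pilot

1

The marked gap is the subject of "voted".
Its filler is the fronted wh-phrase "who", at word 1.
(The other dependency links word 4 to a gap after word 7.)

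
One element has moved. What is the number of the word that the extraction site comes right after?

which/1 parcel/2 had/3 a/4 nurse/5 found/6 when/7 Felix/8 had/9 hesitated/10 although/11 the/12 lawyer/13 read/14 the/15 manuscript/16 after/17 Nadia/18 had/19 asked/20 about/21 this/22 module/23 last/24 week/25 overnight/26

6

The displaced element is "which parcel" (word 2).
It functions as the direct object of "found", so the gap sits immediately after word 6 ("found").
Base order: A nurse had found which parcel when Felix had hesitated although the lawyer read the manuscript after Nadia had asked about this module last week overnight.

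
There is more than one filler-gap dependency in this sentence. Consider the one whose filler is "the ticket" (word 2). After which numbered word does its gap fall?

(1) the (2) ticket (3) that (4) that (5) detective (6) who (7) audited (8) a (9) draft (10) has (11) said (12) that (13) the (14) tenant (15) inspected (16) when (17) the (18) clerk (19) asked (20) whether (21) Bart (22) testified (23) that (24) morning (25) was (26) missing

15

The displaced element is "the ticket" (word 2).
It is linked across 1 clause boundary (that).
It functions as the direct object of "inspected", so the gap sits immediately after word 15 ("inspected").
Base order: That detective who audited a draft has said that the tenant inspected the ticket when the clerk asked whether Bart testified that morning.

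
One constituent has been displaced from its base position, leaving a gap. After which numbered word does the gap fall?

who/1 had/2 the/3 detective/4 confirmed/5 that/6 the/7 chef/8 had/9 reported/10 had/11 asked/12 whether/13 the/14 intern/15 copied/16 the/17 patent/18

The displaced element is "who" (word 1).
It is linked across 2 clause boundaries (that → Ø).
It functions as the subject of "asked", so the gap sits immediately after word 10 ("reported").
Base order: The detective had confirmed that the chef had reported that who had asked whether the intern copied the patent.

10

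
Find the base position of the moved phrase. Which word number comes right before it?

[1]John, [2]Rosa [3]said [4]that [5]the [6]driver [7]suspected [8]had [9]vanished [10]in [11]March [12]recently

7

The displaced element is "John" (word 1).
It is linked across 2 clause boundaries (that → Ø).
It functions as the subject of "vanished", so the gap sits immediately after word 7 ("suspected").
Base order: Rosa said that the driver suspected that John had vanished in March recently.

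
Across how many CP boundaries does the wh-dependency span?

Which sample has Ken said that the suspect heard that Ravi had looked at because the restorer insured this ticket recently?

"which sample" is extracted from the PP object of "looked".
Boundaries crossed, outermost first: [that], [that] — 2 in total.

2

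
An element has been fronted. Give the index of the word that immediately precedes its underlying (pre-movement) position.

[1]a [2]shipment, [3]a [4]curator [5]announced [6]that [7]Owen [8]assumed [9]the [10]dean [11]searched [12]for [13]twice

The displaced element is "a shipment" (word 2).
It is linked across 2 clause boundaries (that → Ø).
It functions as the object of the preposition "for" of "searched", so the gap sits immediately after word 12 ("for").
Base order: A curator announced that Owen assumed the dean searched for a shipment twice.

12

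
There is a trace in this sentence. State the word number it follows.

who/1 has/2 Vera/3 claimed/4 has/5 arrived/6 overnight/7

The displaced element is "who" (word 1).
It is linked across 1 clause boundary (Ø).
It functions as the subject of "arrived", so the gap sits immediately after word 4 ("claimed").
Base order: Vera has claimed that who has arrived overnight.

4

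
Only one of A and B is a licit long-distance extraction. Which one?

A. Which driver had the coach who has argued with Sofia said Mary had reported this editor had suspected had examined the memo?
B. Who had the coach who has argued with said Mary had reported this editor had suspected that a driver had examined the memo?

In B, the wh-phrase is extracted from inside a complex-NP island (relative clause) (introduced by "who"), which blocks movement.
In A, the extraction path crosses only that-complement boundaries, which are transparent.
So A is grammatical.

A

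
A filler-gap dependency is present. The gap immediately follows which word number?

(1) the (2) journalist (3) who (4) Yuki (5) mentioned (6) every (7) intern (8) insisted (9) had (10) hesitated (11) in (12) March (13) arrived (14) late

8

The displaced element is "the journalist" (word 2).
It is linked across 2 clause boundaries (Ø → Ø).
It functions as the subject of "hesitated", so the gap sits immediately after word 8 ("insisted").
Base order: Yuki mentioned every intern insisted that the journalist had hesitated in March.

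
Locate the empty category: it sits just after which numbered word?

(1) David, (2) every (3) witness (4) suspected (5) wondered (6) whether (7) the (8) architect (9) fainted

4

The displaced element is "David" (word 1).
It is linked across 1 clause boundary (Ø).
It functions as the subject of "wondered", so the gap sits immediately after word 4 ("suspected").
Base order: Every witness suspected David wondered whether the architect fainted.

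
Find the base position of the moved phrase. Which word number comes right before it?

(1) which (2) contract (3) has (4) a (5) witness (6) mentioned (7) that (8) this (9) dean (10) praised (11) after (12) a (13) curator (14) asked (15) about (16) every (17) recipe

The displaced element is "which contract" (word 2).
It is linked across 1 clause boundary (that).
It functions as the direct object of "praised", so the gap sits immediately after word 10 ("praised").
Base order: A witness has mentioned that this dean praised which contract after a curator asked about every recipe.

10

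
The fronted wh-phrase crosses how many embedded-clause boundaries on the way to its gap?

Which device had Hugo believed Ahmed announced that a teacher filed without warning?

"which device" is extracted from the object of "filed".
Boundaries crossed, outermost first: [Ø], [that] — 2 in total.

2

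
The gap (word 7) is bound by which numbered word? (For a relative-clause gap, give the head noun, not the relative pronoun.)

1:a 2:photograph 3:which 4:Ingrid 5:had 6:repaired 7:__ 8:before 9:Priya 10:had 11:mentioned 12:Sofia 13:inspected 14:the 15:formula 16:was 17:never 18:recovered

2

The gap at 7 is the object of "repaired", inside a relative clause.
The relative pronoun is "which" (word 3); it is bound by the head noun immediately before it.
Its filler is the head noun "photograph", at word 2.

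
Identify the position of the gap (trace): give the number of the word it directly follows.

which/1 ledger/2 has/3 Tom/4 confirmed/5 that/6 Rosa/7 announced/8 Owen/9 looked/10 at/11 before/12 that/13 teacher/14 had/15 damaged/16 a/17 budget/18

11

The displaced element is "which ledger" (word 2).
It is linked across 2 clause boundaries (that → Ø).
It functions as the object of the preposition "at" of "looked", so the gap sits immediately after word 11 ("at").
Base order: Tom has confirmed that Rosa announced Owen looked at which ledger before that teacher had damaged a budget.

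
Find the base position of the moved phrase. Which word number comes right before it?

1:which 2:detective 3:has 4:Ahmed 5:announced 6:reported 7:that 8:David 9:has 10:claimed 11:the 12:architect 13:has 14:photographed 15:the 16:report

5

The displaced element is "which detective" (word 2).
It is linked across 1 clause boundary (Ø).
It functions as the subject of "reported", so the gap sits immediately after word 5 ("announced").
Base order: Ahmed has announced which detective reported that David has claimed the architect has photographed the report.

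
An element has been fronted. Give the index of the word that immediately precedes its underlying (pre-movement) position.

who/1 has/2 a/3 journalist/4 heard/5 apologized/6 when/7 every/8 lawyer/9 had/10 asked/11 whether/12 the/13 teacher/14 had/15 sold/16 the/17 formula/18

The displaced element is "who" (word 1).
It is linked across 1 clause boundary (Ø).
It functions as the subject of "apologized", so the gap sits immediately after word 5 ("heard").
Base order: A journalist has heard that who apologized when every lawyer had asked whether the teacher had sold the formula.

5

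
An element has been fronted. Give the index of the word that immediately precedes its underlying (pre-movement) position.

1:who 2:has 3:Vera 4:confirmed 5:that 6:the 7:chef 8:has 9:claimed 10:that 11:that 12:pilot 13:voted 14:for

14

The displaced element is "who" (word 1).
It is linked across 2 clause boundaries (that → that).
It functions as the object of the preposition "for" of "voted", so the gap sits immediately after word 14 ("for").
Base order: Vera has confirmed that the chef has claimed that that pilot voted for who.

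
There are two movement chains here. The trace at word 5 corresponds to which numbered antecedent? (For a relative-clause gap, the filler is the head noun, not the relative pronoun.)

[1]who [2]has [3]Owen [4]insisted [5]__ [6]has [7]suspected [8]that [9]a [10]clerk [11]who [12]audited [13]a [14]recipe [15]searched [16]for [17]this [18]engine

The marked gap is the subject of "suspected".
Its filler is the fronted wh-phrase "who", at word 1.
(The other dependency links word 10 to a gap after word 11.)

1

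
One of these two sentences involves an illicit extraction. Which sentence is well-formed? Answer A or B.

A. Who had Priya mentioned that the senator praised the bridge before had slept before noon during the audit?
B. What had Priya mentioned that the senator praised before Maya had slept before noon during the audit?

In A, the wh-phrase is extracted from inside an adjunct island (introduced by "before"), which blocks movement.
In B, the extraction path crosses only that-complement boundaries, which are transparent.
So B is grammatical.

B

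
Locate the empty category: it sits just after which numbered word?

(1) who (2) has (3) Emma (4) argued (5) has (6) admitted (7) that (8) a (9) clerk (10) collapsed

4

The displaced element is "who" (word 1).
It is linked across 1 clause boundary (Ø).
It functions as the subject of "admitted", so the gap sits immediately after word 4 ("argued").
Base order: Emma has argued that who has admitted that a clerk collapsed.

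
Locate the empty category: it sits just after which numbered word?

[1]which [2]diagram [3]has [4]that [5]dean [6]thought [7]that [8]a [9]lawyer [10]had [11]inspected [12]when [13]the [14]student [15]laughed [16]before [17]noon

The displaced element is "which diagram" (word 2).
It is linked across 1 clause boundary (that).
It functions as the direct object of "inspected", so the gap sits immediately after word 11 ("inspected").
Base order: That dean has thought that a lawyer had inspected which diagram when the student laughed before noon.

11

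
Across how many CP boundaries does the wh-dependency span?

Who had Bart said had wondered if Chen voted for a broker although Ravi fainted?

1

"who" is extracted from the subject of "wondered".
Boundaries crossed, outermost first: [Ø] — 1 in total.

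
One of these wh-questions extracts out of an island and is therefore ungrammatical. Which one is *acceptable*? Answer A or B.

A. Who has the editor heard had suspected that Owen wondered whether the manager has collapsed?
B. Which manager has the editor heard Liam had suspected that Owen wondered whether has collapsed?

A

In B, the wh-phrase is extracted from inside a wh-island (introduced by "whether"), which blocks movement.
In A, the extraction path crosses only that-complement boundaries, which are transparent.
So A is grammatical.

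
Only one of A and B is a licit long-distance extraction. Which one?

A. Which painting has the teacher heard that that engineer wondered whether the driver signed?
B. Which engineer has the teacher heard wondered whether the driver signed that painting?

B

In A, the wh-phrase is extracted from inside a wh-island (introduced by "whether"), which blocks movement.
In B, the extraction path crosses only that-complement boundaries, which are transparent.
So B is grammatical.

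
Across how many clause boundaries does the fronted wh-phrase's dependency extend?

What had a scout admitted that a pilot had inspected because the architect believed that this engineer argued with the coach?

1

"what" is extracted from the object of "inspected".
Boundaries crossed, outermost first: [that] — 1 in total.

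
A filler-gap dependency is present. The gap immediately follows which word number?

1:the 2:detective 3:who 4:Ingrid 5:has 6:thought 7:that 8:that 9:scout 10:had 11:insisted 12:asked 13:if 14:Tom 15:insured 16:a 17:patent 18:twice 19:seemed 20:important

The displaced element is "the detective" (word 2).
It is linked across 2 clause boundaries (that → Ø).
It functions as the subject of "asked", so the gap sits immediately after word 11 ("insisted").
Base order: Ingrid has thought that that scout had insisted that the detective asked if Tom insured a patent twice.

11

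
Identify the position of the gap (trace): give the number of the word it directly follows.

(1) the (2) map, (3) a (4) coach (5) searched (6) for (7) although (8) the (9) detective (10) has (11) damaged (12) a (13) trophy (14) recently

The displaced element is "the map" (word 2).
It functions as the object of the preposition "for" of "searched", so the gap sits immediately after word 6 ("for").
Base order: A coach searched for the map although the detective has damaged a trophy recently.

6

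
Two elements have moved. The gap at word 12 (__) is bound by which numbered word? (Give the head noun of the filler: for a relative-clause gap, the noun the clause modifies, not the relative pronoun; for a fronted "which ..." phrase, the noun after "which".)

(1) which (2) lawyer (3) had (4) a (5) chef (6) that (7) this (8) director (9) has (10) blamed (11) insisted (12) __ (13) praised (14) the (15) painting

2

The marked gap is the subject of "praised".
Its filler is the fronted wh-phrase "which lawyer", at word 2.
(The other dependency links word 5 to a gap after word 10.)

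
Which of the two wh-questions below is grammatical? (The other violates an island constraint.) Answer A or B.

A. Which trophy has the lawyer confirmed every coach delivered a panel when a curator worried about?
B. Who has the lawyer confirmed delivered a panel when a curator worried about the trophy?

B

In A, the wh-phrase is extracted from inside an adjunct island (introduced by "when"), which blocks movement.
In B, the extraction path crosses only that-complement boundaries, which are transparent.
So B is grammatical.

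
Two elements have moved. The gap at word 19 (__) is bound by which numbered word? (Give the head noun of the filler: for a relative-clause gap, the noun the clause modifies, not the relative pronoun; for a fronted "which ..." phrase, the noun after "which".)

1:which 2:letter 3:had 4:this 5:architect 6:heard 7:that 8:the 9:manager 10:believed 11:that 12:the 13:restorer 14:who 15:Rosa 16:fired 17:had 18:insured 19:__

The marked gap is the direct object of "insured".
Its filler is the fronted wh-phrase "which letter", at word 2.
(The other dependency links word 13 to a gap after word 16.)

2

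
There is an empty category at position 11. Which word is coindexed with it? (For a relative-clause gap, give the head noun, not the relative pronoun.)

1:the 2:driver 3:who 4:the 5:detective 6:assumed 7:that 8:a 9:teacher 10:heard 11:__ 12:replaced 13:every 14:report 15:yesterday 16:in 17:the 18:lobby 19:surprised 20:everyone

The gap at 11 is the subject of "replaced", inside a relative clause.
The relative pronoun is "who" (word 3); it is bound by the head noun immediately before it.
Its filler is the head noun "driver", at word 2.

2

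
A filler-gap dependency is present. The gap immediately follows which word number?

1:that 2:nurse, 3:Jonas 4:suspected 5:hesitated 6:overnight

The displaced element is "that nurse" (word 2).
It is linked across 1 clause boundary (Ø).
It functions as the subject of "hesitated", so the gap sits immediately after word 4 ("suspected").
Base order: Jonas suspected that that nurse hesitated overnight.

4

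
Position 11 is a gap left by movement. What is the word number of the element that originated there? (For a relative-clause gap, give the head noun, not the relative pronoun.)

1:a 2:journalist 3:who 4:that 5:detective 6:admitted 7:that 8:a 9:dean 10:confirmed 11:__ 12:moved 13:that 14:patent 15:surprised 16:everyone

The gap at 11 is the subject of "moved", inside a relative clause.
The relative pronoun is "who" (word 3); it is bound by the head noun immediately before it.
Its filler is the head noun "journalist", at word 2.

2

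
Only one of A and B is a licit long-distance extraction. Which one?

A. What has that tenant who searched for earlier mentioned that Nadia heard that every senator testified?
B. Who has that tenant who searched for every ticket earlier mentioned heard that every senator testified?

B

In A, the wh-phrase is extracted from inside a complex-NP island (relative clause) (introduced by "who"), which blocks movement.
In B, the extraction path crosses only that-complement boundaries, which are transparent.
So B is grammatical.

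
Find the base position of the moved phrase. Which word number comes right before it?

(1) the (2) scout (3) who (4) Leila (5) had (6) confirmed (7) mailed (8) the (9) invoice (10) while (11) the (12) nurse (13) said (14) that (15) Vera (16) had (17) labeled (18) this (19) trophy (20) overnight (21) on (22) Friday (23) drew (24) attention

6

The displaced element is "the scout" (word 2).
It is linked across 1 clause boundary (Ø).
It functions as the subject of "mailed", so the gap sits immediately after word 6 ("confirmed").
Base order: Leila had confirmed that the scout mailed the invoice while the nurse said that Vera had labeled this trophy overnight on Friday.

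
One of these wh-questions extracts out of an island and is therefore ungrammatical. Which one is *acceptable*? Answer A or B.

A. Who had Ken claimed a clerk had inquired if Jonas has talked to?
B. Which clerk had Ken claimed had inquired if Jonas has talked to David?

In A, the wh-phrase is extracted from inside a wh-island (introduced by "if"), which blocks movement.
In B, the extraction path crosses only that-complement boundaries, which are transparent.
So B is grammatical.

B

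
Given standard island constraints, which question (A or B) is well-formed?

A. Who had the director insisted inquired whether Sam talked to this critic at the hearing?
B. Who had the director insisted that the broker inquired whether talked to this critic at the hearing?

In B, the wh-phrase is extracted from inside a wh-island (introduced by "whether"), which blocks movement.
In A, the extraction path crosses only that-complement boundaries, which are transparent.
So A is grammatical.

A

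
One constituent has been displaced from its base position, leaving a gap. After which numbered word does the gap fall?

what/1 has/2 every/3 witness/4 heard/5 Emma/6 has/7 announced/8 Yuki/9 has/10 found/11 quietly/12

The displaced element is "what" (word 1).
It is linked across 2 clause boundaries (Ø → Ø).
It functions as the direct object of "found", so the gap sits immediately after word 11 ("found").
Base order: Every witness has heard Emma has announced Yuki has found what quietly.

11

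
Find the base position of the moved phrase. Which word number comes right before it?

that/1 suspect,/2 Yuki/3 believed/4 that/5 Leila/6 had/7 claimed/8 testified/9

The displaced element is "that suspect" (word 2).
It is linked across 2 clause boundaries (that → Ø).
It functions as the subject of "testified", so the gap sits immediately after word 8 ("claimed").
Base order: Yuki believed that Leila had claimed that that suspect testified.

8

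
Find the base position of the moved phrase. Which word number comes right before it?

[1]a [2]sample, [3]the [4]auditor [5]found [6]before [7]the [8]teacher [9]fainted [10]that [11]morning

5

The displaced element is "a sample" (word 2).
It functions as the direct object of "found", so the gap sits immediately after word 5 ("found").
Base order: The auditor found a sample before the teacher fainted that morning.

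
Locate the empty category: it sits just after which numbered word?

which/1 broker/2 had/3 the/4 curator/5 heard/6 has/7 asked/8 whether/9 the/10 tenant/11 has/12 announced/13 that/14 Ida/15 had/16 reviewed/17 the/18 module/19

The displaced element is "which broker" (word 2).
It is linked across 1 clause boundary (Ø).
It functions as the subject of "asked", so the gap sits immediately after word 6 ("heard").
Base order: The curator had heard that which broker has asked whether the tenant has announced that Ida had reviewed the module.

6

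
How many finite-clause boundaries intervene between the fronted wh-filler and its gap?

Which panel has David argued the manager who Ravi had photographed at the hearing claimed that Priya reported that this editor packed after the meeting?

"which panel" is extracted from the object of "packed".
Boundaries crossed, outermost first: [Ø], [that], [that] — 3 in total.

3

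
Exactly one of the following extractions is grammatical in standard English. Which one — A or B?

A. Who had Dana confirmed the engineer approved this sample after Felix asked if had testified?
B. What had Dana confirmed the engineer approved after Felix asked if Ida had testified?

In A, the wh-phrase is extracted from inside an adjunct island (introduced by "after"), which blocks movement.
In B, the extraction path crosses only that-complement boundaries, which are transparent.
So B is grammatical.

B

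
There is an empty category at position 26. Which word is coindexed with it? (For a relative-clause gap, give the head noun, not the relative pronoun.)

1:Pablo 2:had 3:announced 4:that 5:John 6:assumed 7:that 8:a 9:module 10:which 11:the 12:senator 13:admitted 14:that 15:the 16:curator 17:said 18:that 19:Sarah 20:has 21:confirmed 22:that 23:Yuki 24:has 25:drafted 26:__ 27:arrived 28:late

9

The gap at 26 is the object of "drafted", inside a relative clause.
The relative pronoun is "which" (word 10); it is bound by the head noun immediately before it.
Its filler is the head noun "module", at word 9.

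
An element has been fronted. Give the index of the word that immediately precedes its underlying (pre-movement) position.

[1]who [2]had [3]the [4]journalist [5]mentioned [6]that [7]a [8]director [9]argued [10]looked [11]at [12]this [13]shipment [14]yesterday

9

The displaced element is "who" (word 1).
It is linked across 2 clause boundaries (that → Ø).
It functions as the subject of "looked", so the gap sits immediately after word 9 ("argued").
Base order: The journalist had mentioned that a director argued that who looked at this shipment yesterday.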